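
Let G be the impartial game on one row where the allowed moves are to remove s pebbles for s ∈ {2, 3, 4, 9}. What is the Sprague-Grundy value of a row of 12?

Build the Grundy sequence with g(k) = mex{g(k−s) : s ∈ {2, 3, 4, 9}, s ≤ k}:
g(0) = mex{} = 0
g(1) = mex{} = 0
g(2) = mex{0} = 1
g(3) = mex{0} = 1
g(4) = mex{0,1} = 2
g(5) = mex{0,1} = 2
g(6) = mex{1,2} = 0
g(7) = mex{1,2} = 0
g(8) = mex{0,2} = 1
g(9) = mex{0,2} = 1
g(10) = mex{0,1} = 2
g(11) = mex{0,1} = 2
g(12) = mex{1,2} = 0
So g(12) = 0.

0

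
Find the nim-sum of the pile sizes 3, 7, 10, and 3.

13

Write each in binary and XOR column by column:
  0011  (3)
  0111  (7)
  1010  (10)
  0011  (3)
  ----
  1101  (13)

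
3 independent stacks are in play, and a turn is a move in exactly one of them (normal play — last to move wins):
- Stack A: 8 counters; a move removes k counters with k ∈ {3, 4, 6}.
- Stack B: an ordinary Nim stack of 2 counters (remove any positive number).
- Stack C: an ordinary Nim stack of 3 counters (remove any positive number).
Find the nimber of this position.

3

Grundy values for stack A (subtraction set {3, 4, 6}):
k:     0  1  2  3  4  5  6  7  8
g(k):  0  0  0  1  1  1  2  2  2
So g(8) = 2.
Stack B is a plain Nim stack of size 2, so its Grundy value is 2.
Stack C is a plain Nim stack of size 3, so its Grundy value is 3.
The value of a disjunctive sum is the nim-sum of the parts.
Combined value = 2 XOR 2 XOR 3 = 3.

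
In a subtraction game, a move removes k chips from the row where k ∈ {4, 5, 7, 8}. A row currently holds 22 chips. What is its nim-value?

2

Compute g(0), g(1), … for moves {4, 5, 7, 8}:
k:     0  1  2  3  4  5  6  7  8  9 10 11 12 13 14 15 16 17 18 19 20 21 22
g(k):  0  0  0  0  1  1  1  1  2  2  2  2  0  0  0  0  1  1  1  1  2  2  2
So g(22) = 2.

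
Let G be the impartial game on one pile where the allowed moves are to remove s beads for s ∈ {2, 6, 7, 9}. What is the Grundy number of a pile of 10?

3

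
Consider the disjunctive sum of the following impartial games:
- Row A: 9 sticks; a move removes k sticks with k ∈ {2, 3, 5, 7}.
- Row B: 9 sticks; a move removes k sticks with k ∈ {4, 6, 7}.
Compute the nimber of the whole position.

Build the Grundy sequence for row A with g(k) = mex{g(k−s) : s ∈ {2, 3, 5, 7}, s ≤ k}:
g(0) = mex{} = 0
g(1) = mex{} = 0
g(2) = mex{0} = 1
g(3) = mex{0} = 1
g(4) = mex{0,1} = 2
g(5) = mex{0,1} = 2
g(6) = mex{0,1,2} = 3
g(7) = mex{0,1,2} = 3
g(8) = mex{0,1,2,3} = 4
g(9) = mex{1,2,3} = 0
So g(9) = 0.
Build the Grundy sequence for row B with g(k) = mex{g(k−s) : s ∈ {4, 6, 7}, s ≤ k}:
k:     0  1  2  3  4  5  6  7  8  9
g(k):  0  0  0  0  1  1  1  1  2  2
So g(9) = 2.
By the Sprague-Grundy theorem, the Grundy value of a sum of independent games is the XOR of the component values.
Combined value = 0 XOR 2 = 2.

2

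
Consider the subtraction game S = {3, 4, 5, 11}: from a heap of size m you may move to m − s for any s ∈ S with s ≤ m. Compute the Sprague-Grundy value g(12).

1

Grundy values for subtraction set {3, 4, 5, 11}:
k:     0  1  2  3  4  5  6  7  8  9 10 11 12
g(k):  0  0  0  1  1  1  2  2  0  0  0  1  1
So g(12) = 1.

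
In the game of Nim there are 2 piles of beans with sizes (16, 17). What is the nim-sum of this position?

1

Nim-sum: 16 ^ 17 = 1.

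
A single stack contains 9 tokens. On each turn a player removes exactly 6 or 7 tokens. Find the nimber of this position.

1

Build the Grundy sequence with g(k) = mex{g(k−s) : s ∈ {6, 7}, s ≤ k}:
k:     0  1  2  3  4  5  6  7  8  9
g(k):  0  0  0  0  0  0  1  1  1  1
So g(9) = 1.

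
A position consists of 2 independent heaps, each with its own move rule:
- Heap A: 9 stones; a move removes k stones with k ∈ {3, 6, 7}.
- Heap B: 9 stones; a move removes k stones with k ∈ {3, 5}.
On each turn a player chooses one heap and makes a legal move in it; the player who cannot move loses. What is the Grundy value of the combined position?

Build the Grundy sequence for heap A with g(k) = mex{g(k−s) : s ∈ {3, 6, 7}, s ≤ k}:
g(0) = mex{} = 0
g(1) = mex{} = 0
g(2) = mex{} = 0
g(3) = mex{0} = 1
g(4) = mex{0} = 1
g(5) = mex{0} = 1
g(6) = mex{0,1} = 2
g(7) = mex{0,1} = 2
g(8) = mex{0,1} = 2
g(9) = mex{0,1,2} = 3
So g(9) = 3.
Build the Grundy sequence for heap B with g(k) = mex{g(k−s) : s ∈ {3, 5}, s ≤ k}:
k:     0  1  2  3  4  5  6  7  8  9
g(k):  0  0  0  1  1  1  2  2  0  0
So g(9) = 0.
The value of a disjunctive sum is the nim-sum of the parts.
Combined value = 3 ⊕ 0 = 3.

3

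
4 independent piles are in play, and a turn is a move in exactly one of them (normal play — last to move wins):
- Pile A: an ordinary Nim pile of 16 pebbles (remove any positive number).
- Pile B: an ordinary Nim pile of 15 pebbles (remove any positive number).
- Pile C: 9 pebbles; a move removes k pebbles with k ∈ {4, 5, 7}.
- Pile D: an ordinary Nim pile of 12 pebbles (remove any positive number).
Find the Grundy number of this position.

17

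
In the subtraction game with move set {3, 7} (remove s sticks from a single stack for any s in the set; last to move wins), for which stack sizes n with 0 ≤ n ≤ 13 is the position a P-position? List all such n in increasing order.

0, 1, 2, 6, 10, 11, 12

Compute g(0), g(1), … for moves {3, 7}:
k:     0  1  2  3  4  5  6  7  8  9 10 11 12 13
g(k):  0  0  0  1  1  1  0  2  2  1  0  0  0  1
The P-positions (g = 0) in 0..13 are 0, 1, 2, 6, 10, 11, 12.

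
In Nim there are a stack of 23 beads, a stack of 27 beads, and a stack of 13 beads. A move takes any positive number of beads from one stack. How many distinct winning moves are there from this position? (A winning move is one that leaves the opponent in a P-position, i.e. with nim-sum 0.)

3

Nim-sum: 23 ⊕ 27 ⊕ 13 = 1.
The overall nim-sum is X = 1. A stack of size p has a winning move iff p XOR X < p (reduce it to p XOR X).
  23: 23 XOR 1 = 22 < 23 — winning move (to 22).
  27: 27 XOR 1 = 26 < 27 — winning move (to 26).
  13: 13 XOR 1 = 12 < 13 — winning move (to 12).
That gives 3 winning moves.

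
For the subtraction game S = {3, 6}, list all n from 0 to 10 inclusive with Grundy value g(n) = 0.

0, 1, 2, 9, 10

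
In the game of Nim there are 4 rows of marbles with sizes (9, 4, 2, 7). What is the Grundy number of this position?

In binary:
  1001  (9)
  0100  (4)
  0010  (2)
  0111  (7)
  ----
  1000  (8)

8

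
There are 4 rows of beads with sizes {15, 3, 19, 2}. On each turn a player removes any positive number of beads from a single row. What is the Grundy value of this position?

29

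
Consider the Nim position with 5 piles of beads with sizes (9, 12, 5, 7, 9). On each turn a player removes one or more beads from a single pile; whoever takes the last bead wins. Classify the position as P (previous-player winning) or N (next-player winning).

Nim-sum: 9 ^ 12 ^ 5 ^ 7 ^ 9 = 14.
The nim-sum is 14 ≠ 0, so this is an N-position: the player to move can win.

N-position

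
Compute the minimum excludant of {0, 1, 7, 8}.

The values 0, 1 are all present; 2 is the first non-negative integer missing from the set.

2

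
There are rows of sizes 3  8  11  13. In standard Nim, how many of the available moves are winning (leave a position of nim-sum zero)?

Nim-sum: 3 XOR 8 XOR 11 XOR 13 = 13.
The overall nim-sum is X = 13. A row of size p has a winning move iff p XOR X < p (reduce it to p XOR X).
  3: 3 XOR 13 = 14 ≥ 3 — no move.
  8: 8 XOR 13 = 5 < 8 — winning move (to 5).
  11: 11 XOR 13 = 6 < 11 — winning move (to 6).
  13: 13 XOR 13 = 0 < 13 — winning move (to 0).
That gives 3 winning moves.

3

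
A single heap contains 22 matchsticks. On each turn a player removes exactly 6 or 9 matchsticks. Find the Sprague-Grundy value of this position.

Grundy values for subtraction set {6, 9}:
k:     0  1  2  3  4  5  6  7  8  9 10 11 12 13 14 15 16 17 18 19 20 21 22
g(k):  0  0  0  0  0  0  1  1  1  1  1  1  2  2  2  0  0  0  0  0  0  1  1
So g(22) = 1.

1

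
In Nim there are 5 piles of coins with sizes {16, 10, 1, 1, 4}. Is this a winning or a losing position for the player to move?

Winning position

Nim-sum: 16 ^ 10 ^ 1 ^ 1 ^ 4 = 30.
The nim-sum is 30 ≠ 0, so this is an N-position: the player to move can win.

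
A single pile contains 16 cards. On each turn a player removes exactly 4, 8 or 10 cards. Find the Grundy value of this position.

0

Grundy values for subtraction set {4, 8, 10}:
k:     0  1  2  3  4  5  6  7  8  9 10 11 12 13 14 15 16
g(k):  0  0  0  0  1  1  1  1  2  2  2  2  3  3  0  0  0
So g(16) = 0.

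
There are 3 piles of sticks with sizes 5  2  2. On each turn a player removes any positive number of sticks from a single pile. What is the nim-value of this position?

5

Compute the nim-sum pairwise:
5 XOR 2 = 7
7 XOR 2 = 5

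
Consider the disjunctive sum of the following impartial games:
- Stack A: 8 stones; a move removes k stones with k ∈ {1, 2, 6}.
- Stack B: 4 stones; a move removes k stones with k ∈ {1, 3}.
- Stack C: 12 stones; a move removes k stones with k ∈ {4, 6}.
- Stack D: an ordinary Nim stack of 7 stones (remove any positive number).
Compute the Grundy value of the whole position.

Grundy values for stack A (subtraction set {1, 2, 6}):
k:     0  1  2  3  4  5  6  7  8
g(k):  0  1  2  0  1  2  3  0  1
So g(8) = 1.
For stack B, compute g(0), g(1), … with moves {1, 3}:
g(0) = mex{} = 0
g(1) = mex{0} = 1
g(2) = mex{1} = 0
g(3) = mex{0} = 1
g(4) = mex{1} = 0
So g(4) = 0.
For stack C, compute g(0), g(1), … with moves {4, 6}:
k:     0  1  2  3  4  5  6  7  8  9 10 11 12
g(k):  0  0  0  0  1  1  1  1  2  2  0  0  0
So g(12) = 0.
Stack D is a plain Nim stack of size 7, so its Grundy value is 7.
By the Sprague-Grundy theorem, the Grundy value of a sum of independent games is the XOR of the component values.
Combined value = 1 XOR 0 XOR 0 XOR 7 = 6.

6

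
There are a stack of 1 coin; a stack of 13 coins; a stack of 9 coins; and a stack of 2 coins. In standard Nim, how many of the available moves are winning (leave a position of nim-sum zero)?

1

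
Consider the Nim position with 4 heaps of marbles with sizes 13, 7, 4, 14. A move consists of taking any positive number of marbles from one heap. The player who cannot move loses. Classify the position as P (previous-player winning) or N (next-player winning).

P-position

Nim-sum: 13 ^ 7 ^ 4 ^ 14 = 0.
The nim-sum is 0, so this is a P-position: the player to move is in a losing position under optimal play.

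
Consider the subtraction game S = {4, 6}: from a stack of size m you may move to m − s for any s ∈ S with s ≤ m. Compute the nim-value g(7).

1

Grundy values for subtraction set {4, 6}:
g(0) = mex{} = 0
g(1) = mex{} = 0
g(2) = mex{} = 0
g(3) = mex{} = 0
g(4) = mex{0} = 1
g(5) = mex{0} = 1
g(6) = mex{0} = 1
g(7) = mex{0} = 1
So g(7) = 1.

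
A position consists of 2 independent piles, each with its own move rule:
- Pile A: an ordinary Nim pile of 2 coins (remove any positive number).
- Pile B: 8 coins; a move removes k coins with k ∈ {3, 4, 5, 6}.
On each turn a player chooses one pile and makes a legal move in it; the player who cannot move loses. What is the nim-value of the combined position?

Pile A is a plain Nim pile of size 2, so its Grundy value is 2.
Build the Grundy sequence for pile B with g(k) = mex{g(k−s) : s ∈ {3, 4, 5, 6}, s ≤ k}:
g(0) = mex{} = 0
g(1) = mex{} = 0
g(2) = mex{} = 0
g(3) = mex{0} = 1
g(4) = mex{0} = 1
g(5) = mex{0} = 1
g(6) = mex{0,1} = 2
g(7) = mex{0,1} = 2
g(8) = mex{0,1} = 2
So g(8) = 2.
The value of a disjunctive sum is the nim-sum of the parts.
Combined value = 2 ⊕ 2 = 0.

0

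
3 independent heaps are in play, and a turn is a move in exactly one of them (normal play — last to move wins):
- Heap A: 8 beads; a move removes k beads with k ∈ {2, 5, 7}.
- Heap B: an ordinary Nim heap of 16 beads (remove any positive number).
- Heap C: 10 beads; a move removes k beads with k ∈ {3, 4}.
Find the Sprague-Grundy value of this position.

19

Grundy values for heap A (subtraction set {2, 5, 7}):
k:     0  1  2  3  4  5  6  7  8
g(k):  0  0  1  1  0  2  1  3  2
So g(8) = 2.
Heap B is a plain Nim heap of size 16, so its Grundy value is 16.
Grundy values for heap C (subtraction set {3, 4}):
g(0) = mex{} = 0
g(1) = mex{} = 0
g(2) = mex{} = 0
g(3) = mex{0} = 1
g(4) = mex{0} = 1
g(5) = mex{0} = 1
g(6) = mex{0,1} = 2
g(7) = mex{1} = 0
g(8) = mex{1} = 0
g(9) = mex{1,2} = 0
g(10) = mex{0,2} = 1
So g(10) = 1.
By the Sprague-Grundy theorem, the Grundy value of a sum of independent games is the XOR of the component values.
Combined value = 2 XOR 16 XOR 1 = 19.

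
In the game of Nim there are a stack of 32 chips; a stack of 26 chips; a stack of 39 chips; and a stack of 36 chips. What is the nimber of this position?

In binary:
  100000  (32)
  011010  (26)
  100111  (39)
  100100  (36)
  ------
  111001  (57)

57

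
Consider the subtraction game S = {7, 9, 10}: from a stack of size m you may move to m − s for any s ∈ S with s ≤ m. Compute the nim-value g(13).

Compute g(0), g(1), … for moves {7, 9, 10}:
k:     0  1  2  3  4  5  6  7  8  9 10 11 12 13
g(k):  0  0  0  0  0  0  0  1  1  1  1  1  1  1
So g(13) = 1.

1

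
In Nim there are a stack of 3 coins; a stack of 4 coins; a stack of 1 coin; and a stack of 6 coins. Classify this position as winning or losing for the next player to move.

Write each in binary and XOR column by column:
  011  (3)
  100  (4)
  001  (1)
  110  (6)
  ---
  000  (0)
The nim-sum is 0, so this is a P-position: the player to move is in a losing position under optimal play.

Losing position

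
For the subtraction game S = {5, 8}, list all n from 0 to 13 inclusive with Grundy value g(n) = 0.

0, 1, 2, 3, 4, 13

Build the Grundy sequence with g(k) = mex{g(k−s) : s ∈ {5, 8}, s ≤ k}:
g(0) = mex{} = 0
g(1) = mex{} = 0
g(2) = mex{} = 0
g(3) = mex{} = 0
g(4) = mex{} = 0
g(5) = mex{0} = 1
g(6) = mex{0} = 1
g(7) = mex{0} = 1
g(8) = mex{0} = 1
g(9) = mex{0} = 1
g(10) = mex{0,1} = 2
g(11) = mex{0,1} = 2
g(12) = mex{0,1} = 2
g(13) = mex{1} = 0
The P-positions (g = 0) in 0..13 are 0, 1, 2, 3, 4, 13.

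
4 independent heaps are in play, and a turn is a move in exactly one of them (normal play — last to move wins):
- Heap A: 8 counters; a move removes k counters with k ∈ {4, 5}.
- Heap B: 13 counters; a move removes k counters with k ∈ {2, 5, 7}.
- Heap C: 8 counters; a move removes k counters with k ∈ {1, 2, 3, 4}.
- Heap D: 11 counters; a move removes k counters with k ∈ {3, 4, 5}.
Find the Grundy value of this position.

Build the Grundy sequence for heap A with g(k) = mex{g(k−s) : s ∈ {4, 5}, s ≤ k}:
g(0) = mex{} = 0
g(1) = mex{} = 0
g(2) = mex{} = 0
g(3) = mex{} = 0
g(4) = mex{0} = 1
g(5) = mex{0} = 1
g(6) = mex{0} = 1
g(7) = mex{0} = 1
g(8) = mex{0,1} = 2
So g(8) = 2.
Grundy values for heap B (subtraction set {2, 5, 7}):
k:     0  1  2  3  4  5  6  7  8  9 10 11 12 13
g(k):  0  0  1  1  0  2  1  3  2  2  0  3  1  0
So g(13) = 0.
Build the Grundy sequence for heap C with g(k) = mex{g(k−s) : s ∈ {1, 2, 3, 4}, s ≤ k}:
g(0) = mex{} = 0
g(1) = mex{0} = 1
g(2) = mex{0,1} = 2
g(3) = mex{0,1,2} = 3
g(4) = mex{0,1,2,3} = 4
g(5) = mex{1,2,3,4} = 0
g(6) = mex{0,2,3,4} = 1
g(7) = mex{0,1,3,4} = 2
g(8) = mex{0,1,2,4} = 3
So g(8) = 3.
Grundy values for heap D (subtraction set {3, 4, 5}):
k:     0  1  2  3  4  5  6  7  8  9 10 11
g(k):  0  0  0  1  1  1  2  2  0  0  0  1
So g(11) = 1.
By the Sprague-Grundy theorem, the Grundy value of a sum of independent games is the XOR of the component values.
Combined value = 2 XOR 0 XOR 3 XOR 1 = 0.

0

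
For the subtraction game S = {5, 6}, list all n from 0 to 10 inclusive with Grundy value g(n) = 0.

Grundy values for subtraction set {5, 6}:
k:     0  1  2  3  4  5  6  7  8  9 10
g(k):  0  0  0  0  0  1  1  1  1  1  2
The P-positions (g = 0) in 0..10 are 0, 1, 2, 3, 4.

0, 1, 2, 3, 4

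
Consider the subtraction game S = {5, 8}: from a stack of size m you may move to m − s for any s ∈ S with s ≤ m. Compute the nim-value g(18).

Compute g(0), g(1), … for moves {5, 8}:
k:     0  1  2  3  4  5  6  7  8  9 10 11 12 13 14 15 16 17 18
g(k):  0  0  0  0  0  1  1  1  1  1  2  2  2  0  0  0  0  0  1
So g(18) = 1.

1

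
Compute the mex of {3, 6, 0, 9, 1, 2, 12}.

4

The values 0, 1, 2, 3 are all present; 4 is the first non-negative integer missing from the set.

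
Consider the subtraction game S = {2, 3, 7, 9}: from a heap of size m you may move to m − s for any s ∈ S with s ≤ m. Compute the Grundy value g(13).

Compute g(0), g(1), … for moves {2, 3, 7, 9}:
k:     0  1  2  3  4  5  6  7  8  9 10 11 12 13
g(k):  0  0  1  1  2  0  0  1  1  2  2  0  3  1
So g(13) = 1.

1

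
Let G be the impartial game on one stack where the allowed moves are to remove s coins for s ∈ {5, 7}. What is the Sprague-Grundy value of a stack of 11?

2

Build the Grundy sequence with g(k) = mex{g(k−s) : s ∈ {5, 7}, s ≤ k}:
g(0) = mex{} = 0
g(1) = mex{} = 0
g(2) = mex{} = 0
g(3) = mex{} = 0
g(4) = mex{} = 0
g(5) = mex{0} = 1
g(6) = mex{0} = 1
g(7) = mex{0} = 1
g(8) = mex{0} = 1
g(9) = mex{0} = 1
g(10) = mex{0,1} = 2
g(11) = mex{0,1} = 2
So g(11) = 2.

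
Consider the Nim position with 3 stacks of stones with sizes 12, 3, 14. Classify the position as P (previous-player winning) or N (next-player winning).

N-position

Write each in binary and XOR column by column:
  1100  (12)
  0011  (3)
  1110  (14)
  ----
  0001  (1)
The nim-sum is 1 ≠ 0, so this is an N-position: the player to move can win.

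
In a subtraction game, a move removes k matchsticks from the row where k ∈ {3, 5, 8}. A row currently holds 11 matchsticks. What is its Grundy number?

Compute g(0), g(1), … for moves {3, 5, 8}:
k:     0  1  2  3  4  5  6  7  8  9 10 11
g(k):  0  0  0  1  1  1  2  2  2  3  3  0
So g(11) = 0.

0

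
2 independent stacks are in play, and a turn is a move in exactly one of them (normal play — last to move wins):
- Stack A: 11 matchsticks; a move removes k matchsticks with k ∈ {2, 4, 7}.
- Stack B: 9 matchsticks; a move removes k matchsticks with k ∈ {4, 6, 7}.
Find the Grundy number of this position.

3

Grundy values for stack A (subtraction set {2, 4, 7}):
g(0) = mex{} = 0
g(1) = mex{} = 0
g(2) = mex{0} = 1
g(3) = mex{0} = 1
g(4) = mex{0,1} = 2
g(5) = mex{0,1} = 2
g(6) = mex{1,2} = 0
g(7) = mex{0,1,2} = 3
g(8) = mex{0,2} = 1
g(9) = mex{1,2,3} = 0
g(10) = mex{0,1} = 2
g(11) = mex{0,2,3} = 1
So g(11) = 1.
Build the Grundy sequence for stack B with g(k) = mex{g(k−s) : s ∈ {4, 6, 7}, s ≤ k}:
g(0) = mex{} = 0
g(1) = mex{} = 0
g(2) = mex{} = 0
g(3) = mex{} = 0
g(4) = mex{0} = 1
g(5) = mex{0} = 1
g(6) = mex{0} = 1
g(7) = mex{0} = 1
g(8) = mex{0,1} = 2
g(9) = mex{0,1} = 2
So g(9) = 2.
The value of a disjunctive sum is the nim-sum of the parts.
Combined value = 1 XOR 2 = 3.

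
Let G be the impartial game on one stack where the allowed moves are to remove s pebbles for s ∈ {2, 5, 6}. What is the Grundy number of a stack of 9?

2

Build the Grundy sequence with g(k) = mex{g(k−s) : s ∈ {2, 5, 6}, s ≤ k}:
k:     0  1  2  3  4  5  6  7  8  9
g(k):  0  0  1  1  0  2  1  3  0  2
So g(9) = 2.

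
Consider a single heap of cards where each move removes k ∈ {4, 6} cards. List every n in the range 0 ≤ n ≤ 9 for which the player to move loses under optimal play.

0, 1, 2, 3

Compute g(0), g(1), … for moves {4, 6}:
k:     0  1  2  3  4  5  6  7  8  9
g(k):  0  0  0  0  1  1  1  1  2  2
The P-positions (g = 0) in 0..9 are 0, 1, 2, 3.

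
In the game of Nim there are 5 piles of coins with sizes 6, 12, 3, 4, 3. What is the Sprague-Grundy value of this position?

Compute the nim-sum pairwise:
6 ⊕ 12 = 10
10 ⊕ 3 = 9
9 ⊕ 4 = 13
13 ⊕ 3 = 14

14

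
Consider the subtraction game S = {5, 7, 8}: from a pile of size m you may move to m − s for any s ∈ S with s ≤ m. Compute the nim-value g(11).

2

Grundy values for subtraction set {5, 7, 8}:
g(0) = mex{} = 0
g(1) = mex{} = 0
g(2) = mex{} = 0
g(3) = mex{} = 0
g(4) = mex{} = 0
g(5) = mex{0} = 1
g(6) = mex{0} = 1
g(7) = mex{0} = 1
g(8) = mex{0} = 1
g(9) = mex{0} = 1
g(10) = mex{0,1} = 2
g(11) = mex{0,1} = 2
So g(11) = 2.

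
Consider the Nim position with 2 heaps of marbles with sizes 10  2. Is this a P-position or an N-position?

N-position

Nim-sum: 10 ^ 2 = 8.
The nim-sum is 8 ≠ 0, so this is an N-position: the player to move can win.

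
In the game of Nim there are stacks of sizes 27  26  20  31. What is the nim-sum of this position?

Write each in binary and XOR column by column:
  11011  (27)
  11010  (26)
  10100  (20)
  11111  (31)
  -----
  01010  (10)

10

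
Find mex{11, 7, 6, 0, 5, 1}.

The values 0, 1 are all present; 2 is the first non-negative integer missing from the set.

2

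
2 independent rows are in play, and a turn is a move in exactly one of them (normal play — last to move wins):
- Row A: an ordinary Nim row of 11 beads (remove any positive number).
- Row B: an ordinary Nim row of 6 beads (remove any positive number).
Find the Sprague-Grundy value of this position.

Row A is a plain Nim row of size 11, so its Grundy value is 11.
Row B is a plain Nim row of size 6, so its Grundy value is 6.
The value of a disjunctive sum is the nim-sum of the parts.
Combined value = 11 XOR 6 = 13.

13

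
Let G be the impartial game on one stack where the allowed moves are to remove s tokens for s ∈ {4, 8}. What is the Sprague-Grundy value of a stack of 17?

1

Build the Grundy sequence with g(k) = mex{g(k−s) : s ∈ {4, 8}, s ≤ k}:
k:     0  1  2  3  4  5  6  7  8  9 10 11 12 13 14 15 16 17
g(k):  0  0  0  0  1  1  1  1  2  2  2  2  0  0  0  0  1  1
So g(17) = 1.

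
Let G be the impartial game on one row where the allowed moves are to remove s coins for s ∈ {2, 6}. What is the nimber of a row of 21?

Build the Grundy sequence with g(k) = mex{g(k−s) : s ∈ {2, 6}, s ≤ k}:
k:     0  1  2  3  4  5  6  7  8  9 10 11 12 13 14 15 16 17 18 19 20 21
g(k):  0  0  1  1  0  0  1  1  0  0  1  1  0  0  1  1  0  0  1  1  0  0
So g(21) = 0.

0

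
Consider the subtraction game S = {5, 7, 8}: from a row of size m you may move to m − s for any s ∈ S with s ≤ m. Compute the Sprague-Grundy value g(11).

2

Grundy values for subtraction set {5, 7, 8}:
k:     0  1  2  3  4  5  6  7  8  9 10 11
g(k):  0  0  0  0  0  1  1  1  1  1  2  2
So g(11) = 2.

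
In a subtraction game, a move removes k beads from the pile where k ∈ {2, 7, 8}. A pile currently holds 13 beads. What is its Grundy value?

Build the Grundy sequence with g(k) = mex{g(k−s) : s ∈ {2, 7, 8}, s ≤ k}:
g(0) = mex{} = 0
g(1) = mex{} = 0
g(2) = mex{0} = 1
g(3) = mex{0} = 1
g(4) = mex{1} = 0
g(5) = mex{1} = 0
g(6) = mex{0} = 1
g(7) = mex{0} = 1
g(8) = mex{0,1} = 2
g(9) = mex{0,1} = 2
g(10) = mex{1,2} = 0
g(11) = mex{0,1,2} = 3
g(12) = mex{0} = 1
g(13) = mex{0,1,3} = 2
So g(13) = 2.

2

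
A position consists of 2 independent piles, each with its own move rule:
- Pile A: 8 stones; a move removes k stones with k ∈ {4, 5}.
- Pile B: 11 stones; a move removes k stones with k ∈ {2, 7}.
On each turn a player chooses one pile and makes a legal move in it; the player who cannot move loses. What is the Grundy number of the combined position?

Grundy values for pile A (subtraction set {4, 5}):
k:     0  1  2  3  4  5  6  7  8
g(k):  0  0  0  0  1  1  1  1  2
So g(8) = 2.
Build the Grundy sequence for pile B with g(k) = mex{g(k−s) : s ∈ {2, 7}, s ≤ k}:
k:     0  1  2  3  4  5  6  7  8  9 10 11
g(k):  0  0  1  1  0  0  1  1  2  0  0  1
So g(11) = 1.
By the Sprague-Grundy theorem, the Grundy value of a sum of independent games is the XOR of the component values.
Combined value = 2 ⊕ 1 = 3.

3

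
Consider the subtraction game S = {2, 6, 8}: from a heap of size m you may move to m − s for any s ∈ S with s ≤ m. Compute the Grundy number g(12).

Grundy values for subtraction set {2, 6, 8}:
g(0) = mex{} = 0
g(1) = mex{} = 0
g(2) = mex{0} = 1
g(3) = mex{0} = 1
g(4) = mex{1} = 0
g(5) = mex{1} = 0
g(6) = mex{0} = 1
g(7) = mex{0} = 1
g(8) = mex{0,1} = 2
g(9) = mex{0,1} = 2
g(10) = mex{0,1,2} = 3
g(11) = mex{0,1,2} = 3
g(12) = mex{0,1,3} = 2
So g(12) = 2.

2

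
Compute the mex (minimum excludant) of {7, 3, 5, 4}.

0 is not in the set, so the mex is 0.

0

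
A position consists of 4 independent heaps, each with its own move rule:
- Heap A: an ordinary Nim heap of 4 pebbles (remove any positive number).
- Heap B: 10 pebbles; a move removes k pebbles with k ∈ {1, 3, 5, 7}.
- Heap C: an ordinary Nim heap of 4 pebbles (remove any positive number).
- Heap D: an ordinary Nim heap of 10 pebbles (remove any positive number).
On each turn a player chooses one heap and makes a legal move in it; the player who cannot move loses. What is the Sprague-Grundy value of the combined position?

10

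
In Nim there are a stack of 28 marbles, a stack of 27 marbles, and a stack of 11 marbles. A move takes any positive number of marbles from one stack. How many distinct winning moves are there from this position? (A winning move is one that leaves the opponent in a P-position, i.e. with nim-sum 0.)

Compute the nim-sum pairwise:
28 ⊕ 27 = 7
7 ⊕ 11 = 12
The overall nim-sum is X = 12. A stack of size p has a winning move iff p XOR X < p (reduce it to p XOR X).
  28: 28 XOR 12 = 16 < 28 — winning move (to 16).
  27: 27 XOR 12 = 23 < 27 — winning move (to 23).
  11: 11 XOR 12 = 7 < 11 — winning move (to 7).
That gives 3 winning moves.

3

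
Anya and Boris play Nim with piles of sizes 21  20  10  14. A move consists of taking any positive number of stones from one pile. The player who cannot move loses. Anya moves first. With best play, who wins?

Compute the nim-sum pairwise:
21 ^ 20 = 1
1 ^ 10 = 11
11 ^ 14 = 5
The nim-sum is 5 ≠ 0, so this is an N-position: the player to move can win; Anya has a winning move.

Anya wins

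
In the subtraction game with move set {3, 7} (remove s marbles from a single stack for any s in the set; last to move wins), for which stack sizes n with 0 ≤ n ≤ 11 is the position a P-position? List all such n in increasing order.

0, 1, 2, 6, 10, 11

Build the Grundy sequence with g(k) = mex{g(k−s) : s ∈ {3, 7}, s ≤ k}:
k:     0  1  2  3  4  5  6  7  8  9 10 11
g(k):  0  0  0  1  1  1  0  2  2  1  0  0
The P-positions (g = 0) in 0..11 are 0, 1, 2, 6, 10, 11.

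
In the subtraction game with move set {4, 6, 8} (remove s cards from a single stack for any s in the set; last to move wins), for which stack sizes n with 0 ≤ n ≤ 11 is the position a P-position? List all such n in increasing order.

0, 1, 2, 3

Build the Grundy sequence with g(k) = mex{g(k−s) : s ∈ {4, 6, 8}, s ≤ k}:
k:     0  1  2  3  4  5  6  7  8  9 10 11
g(k):  0  0  0  0  1  1  1  1  2  2  2  2
The P-positions (g = 0) in 0..11 are 0, 1, 2, 3.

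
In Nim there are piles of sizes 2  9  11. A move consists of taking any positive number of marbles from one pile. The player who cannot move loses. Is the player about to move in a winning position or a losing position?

Losing position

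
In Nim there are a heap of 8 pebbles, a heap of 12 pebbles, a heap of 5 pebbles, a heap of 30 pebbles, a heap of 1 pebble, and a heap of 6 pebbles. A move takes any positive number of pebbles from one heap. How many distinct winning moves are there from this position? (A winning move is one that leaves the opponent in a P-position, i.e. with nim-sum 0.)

1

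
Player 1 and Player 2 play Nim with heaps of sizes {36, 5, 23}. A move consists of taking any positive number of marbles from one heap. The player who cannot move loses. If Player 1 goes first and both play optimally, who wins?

Player 1 wins

In binary:
  100100  (36)
  000101  (5)
  010111  (23)
  ------
  110110  (54)
The nim-sum is 54 ≠ 0, so this is an N-position: the player to move can win; Player 1 has a winning move.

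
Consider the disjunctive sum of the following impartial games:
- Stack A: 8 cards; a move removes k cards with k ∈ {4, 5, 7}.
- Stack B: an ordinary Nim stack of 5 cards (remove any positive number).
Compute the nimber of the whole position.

For stack A, compute g(0), g(1), … with moves {4, 5, 7}:
g(0) = mex{} = 0
g(1) = mex{} = 0
g(2) = mex{} = 0
g(3) = mex{} = 0
g(4) = mex{0} = 1
g(5) = mex{0} = 1
g(6) = mex{0} = 1
g(7) = mex{0} = 1
g(8) = mex{0,1} = 2
So g(8) = 2.
Stack B is a plain Nim stack of size 5, so its Grundy value is 5.
The value of a disjunctive sum is the nim-sum of the parts.
Combined value = 2 ⊕ 5 = 7.

7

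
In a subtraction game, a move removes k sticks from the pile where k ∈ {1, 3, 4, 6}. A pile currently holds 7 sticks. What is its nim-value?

Build the Grundy sequence with g(k) = mex{g(k−s) : s ∈ {1, 3, 4, 6}, s ≤ k}:
g(0) = mex{} = 0
g(1) = mex{0} = 1
g(2) = mex{1} = 0
g(3) = mex{0} = 1
g(4) = mex{0,1} = 2
g(5) = mex{0,1,2} = 3
g(6) = mex{0,1,3} = 2
g(7) = mex{1,2} = 0
So g(7) = 0.

0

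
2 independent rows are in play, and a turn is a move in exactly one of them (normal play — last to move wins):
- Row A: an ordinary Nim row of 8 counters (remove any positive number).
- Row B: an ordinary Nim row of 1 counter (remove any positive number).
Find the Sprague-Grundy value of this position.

9

Row A is a plain Nim row of size 8, so its Grundy value is 8.
Row B is a plain Nim row of size 1, so its Grundy value is 1.
The value of a disjunctive sum is the nim-sum of the parts.
Combined value = 8 ⊕ 1 = 9.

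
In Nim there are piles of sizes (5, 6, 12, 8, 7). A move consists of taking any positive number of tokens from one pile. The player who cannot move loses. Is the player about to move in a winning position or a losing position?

Losing position

Compute the nim-sum pairwise:
5 XOR 6 = 3
3 XOR 12 = 15
15 XOR 8 = 7
7 XOR 7 = 0
The nim-sum is 0, so this is a P-position: the player to move is in a losing position under optimal play.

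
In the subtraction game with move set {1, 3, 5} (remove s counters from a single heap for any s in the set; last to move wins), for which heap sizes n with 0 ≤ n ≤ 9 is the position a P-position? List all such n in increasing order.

0, 2, 4, 6, 8

Build the Grundy sequence with g(k) = mex{g(k−s) : s ∈ {1, 3, 5}, s ≤ k}:
k:     0  1  2  3  4  5  6  7  8  9
g(k):  0  1  0  1  0  1  0  1  0  1
The P-positions (g = 0) in 0..9 are 0, 2, 4, 6, 8.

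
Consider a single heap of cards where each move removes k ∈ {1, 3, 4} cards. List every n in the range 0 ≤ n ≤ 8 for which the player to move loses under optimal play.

0, 2, 7

Build the Grundy sequence with g(k) = mex{g(k−s) : s ∈ {1, 3, 4}, s ≤ k}:
g(0) = mex{} = 0
g(1) = mex{0} = 1
g(2) = mex{1} = 0
g(3) = mex{0} = 1
g(4) = mex{0,1} = 2
g(5) = mex{0,1,2} = 3
g(6) = mex{0,1,3} = 2
g(7) = mex{1,2} = 0
g(8) = mex{0,2,3} = 1
The P-positions (g = 0) in 0..8 are 0, 2, 7.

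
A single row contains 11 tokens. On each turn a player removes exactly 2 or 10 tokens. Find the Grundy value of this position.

1

Grundy values for subtraction set {2, 10}:
k:     0  1  2  3  4  5  6  7  8  9 10 11
g(k):  0  0  1  1  0  0  1  1  0  0  1  1
So g(11) = 1.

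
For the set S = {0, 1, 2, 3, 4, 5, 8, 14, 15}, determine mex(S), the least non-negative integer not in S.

The values 0, 1, 2, 3, 4, 5 are all present; 6 is the first non-negative integer missing from the set.

6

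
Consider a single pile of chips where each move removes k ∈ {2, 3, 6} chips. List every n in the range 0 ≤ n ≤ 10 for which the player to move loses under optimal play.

Grundy values for subtraction set {2, 3, 6}:
g(0) = mex{} = 0
g(1) = mex{} = 0
g(2) = mex{0} = 1
g(3) = mex{0} = 1
g(4) = mex{0,1} = 2
g(5) = mex{1} = 0
g(6) = mex{0,1,2} = 3
g(7) = mex{0,2} = 1
g(8) = mex{0,1,3} = 2
g(9) = mex{1,3} = 0
g(10) = mex{1,2} = 0
The P-positions (g = 0) in 0..10 are 0, 1, 5, 9, 10.

0, 1, 5, 9, 10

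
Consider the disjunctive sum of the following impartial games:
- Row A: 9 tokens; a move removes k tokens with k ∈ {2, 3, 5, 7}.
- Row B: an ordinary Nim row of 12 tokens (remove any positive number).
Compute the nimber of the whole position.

Grundy values for row A (subtraction set {2, 3, 5, 7}):
k:     0  1  2  3  4  5  6  7  8  9
g(k):  0  0  1  1  2  2  3  3  4  0
So g(9) = 0.
Row B is a plain Nim row of size 12, so its Grundy value is 12.
By the Sprague-Grundy theorem, the Grundy value of a sum of independent games is the XOR of the component values.
Combined value = 0 ⊕ 12 = 12.

12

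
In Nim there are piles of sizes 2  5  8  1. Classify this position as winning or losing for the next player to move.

In binary:
  0010  (2)
  0101  (5)
  1000  (8)
  0001  (1)
  ----
  1110  (14)
The nim-sum is 14 ≠ 0, so this is an N-position: the player to move can win.

Winning position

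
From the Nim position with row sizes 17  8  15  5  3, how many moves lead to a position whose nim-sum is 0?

In binary:
  10001  (17)
  01000  (8)
  01111  (15)
  00101  (5)
  00011  (3)
  -----
  10000  (16)
The overall nim-sum is X = 16. A row of size p has a winning move iff p XOR X < p (reduce it to p XOR X).
  17: 17 XOR 16 = 1 < 17 — winning move (to 1).
  8: 8 XOR 16 = 24 ≥ 8 — no move.
  15: 15 XOR 16 = 31 ≥ 15 — no move.
  5: 5 XOR 16 = 21 ≥ 5 — no move.
  3: 3 XOR 16 = 19 ≥ 3 — no move.
That gives 1 winning move.

1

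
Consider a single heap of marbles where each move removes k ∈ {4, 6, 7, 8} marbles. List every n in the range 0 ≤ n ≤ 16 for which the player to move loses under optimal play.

0, 1, 2, 3, 12, 13, 14, 15

Compute g(0), g(1), … for moves {4, 6, 7, 8}:
k:     0  1  2  3  4  5  6  7  8  9 10 11 12 13 14 15 16
g(k):  0  0  0  0  1  1  1  1  2  2  2  2  0  0  0  0  1
The P-positions (g = 0) in 0..16 are 0, 1, 2, 3, 12, 13, 14, 15.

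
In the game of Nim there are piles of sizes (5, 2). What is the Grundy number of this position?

7

In binary:
  101  (5)
  010  (2)
  ---
  111  (7)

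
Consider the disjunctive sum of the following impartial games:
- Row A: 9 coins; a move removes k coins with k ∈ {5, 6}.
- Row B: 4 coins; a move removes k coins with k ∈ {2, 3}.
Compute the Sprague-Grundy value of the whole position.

3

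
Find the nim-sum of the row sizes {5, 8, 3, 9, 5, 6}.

Nim-sum: 5 XOR 8 XOR 3 XOR 9 XOR 5 XOR 6 = 4.

4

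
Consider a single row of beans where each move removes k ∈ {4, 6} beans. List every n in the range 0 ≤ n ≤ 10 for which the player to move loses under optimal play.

Compute g(0), g(1), … for moves {4, 6}:
g(0) = mex{} = 0
g(1) = mex{} = 0
g(2) = mex{} = 0
g(3) = mex{} = 0
g(4) = mex{0} = 1
g(5) = mex{0} = 1
g(6) = mex{0} = 1
g(7) = mex{0} = 1
g(8) = mex{0,1} = 2
g(9) = mex{0,1} = 2
g(10) = mex{1} = 0
The P-positions (g = 0) in 0..10 are 0, 1, 2, 3, 10.

0, 1, 2, 3, 10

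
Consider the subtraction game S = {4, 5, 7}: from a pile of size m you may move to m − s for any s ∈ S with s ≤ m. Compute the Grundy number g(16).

Grundy values for subtraction set {4, 5, 7}:
k:     0  1  2  3  4  5  6  7  8  9 10 11 12 13 14 15 16
g(k):  0  0  0  0  1  1  1  1  2  2  2  0  0  0  0  1  1
So g(16) = 1.

1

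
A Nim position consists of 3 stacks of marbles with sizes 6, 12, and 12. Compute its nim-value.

6

Write each in binary and XOR column by column:
  0110  (6)
  1100  (12)
  1100  (12)
  ----
  0110  (6)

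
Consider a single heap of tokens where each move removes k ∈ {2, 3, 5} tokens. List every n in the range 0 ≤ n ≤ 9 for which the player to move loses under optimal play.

Compute g(0), g(1), … for moves {2, 3, 5}:
k:     0  1  2  3  4  5  6  7  8  9
g(k):  0  0  1  1  2  2  3  0  0  1
The P-positions (g = 0) in 0..9 are 0, 1, 7, 8.

0, 1, 7, 8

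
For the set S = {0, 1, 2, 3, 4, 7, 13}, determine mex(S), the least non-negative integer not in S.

The values 0, 1, 2, 3, 4 are all present; 5 is the first non-negative integer missing from the set.

5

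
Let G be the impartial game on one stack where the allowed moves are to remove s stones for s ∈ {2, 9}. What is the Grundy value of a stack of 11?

0

Build the Grundy sequence with g(k) = mex{g(k−s) : s ∈ {2, 9}, s ≤ k}:
g(0) = mex{} = 0
g(1) = mex{} = 0
g(2) = mex{0} = 1
g(3) = mex{0} = 1
g(4) = mex{1} = 0
g(5) = mex{1} = 0
g(6) = mex{0} = 1
g(7) = mex{0} = 1
g(8) = mex{1} = 0
g(9) = mex{0,1} = 2
g(10) = mex{0} = 1
g(11) = mex{1,2} = 0
So g(11) = 0.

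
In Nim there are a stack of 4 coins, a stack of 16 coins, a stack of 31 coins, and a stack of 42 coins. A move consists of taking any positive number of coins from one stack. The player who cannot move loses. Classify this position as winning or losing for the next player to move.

Nim-sum: 4 XOR 16 XOR 31 XOR 42 = 33.
The nim-sum is 33 ≠ 0, so this is an N-position: the player to move can win.

Winning position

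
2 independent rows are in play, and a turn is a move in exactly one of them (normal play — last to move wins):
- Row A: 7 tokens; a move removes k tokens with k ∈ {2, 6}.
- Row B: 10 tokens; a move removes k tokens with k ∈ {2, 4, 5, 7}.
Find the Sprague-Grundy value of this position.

1

For row A, compute g(0), g(1), … with moves {2, 6}:
g(0) = mex{} = 0
g(1) = mex{} = 0
g(2) = mex{0} = 1
g(3) = mex{0} = 1
g(4) = mex{1} = 0
g(5) = mex{1} = 0
g(6) = mex{0} = 1
g(7) = mex{0} = 1
So g(7) = 1.
For row B, compute g(0), g(1), … with moves {2, 4, 5, 7}:
g(0) = mex{} = 0
g(1) = mex{} = 0
g(2) = mex{0} = 1
g(3) = mex{0} = 1
g(4) = mex{0,1} = 2
g(5) = mex{0,1} = 2
g(6) = mex{0,1,2} = 3
g(7) = mex{0,1,2} = 3
g(8) = mex{0,1,2,3} = 4
g(9) = mex{1,2,3} = 0
g(10) = mex{1,2,3,4} = 0
So g(10) = 0.
The value of a disjunctive sum is the nim-sum of the parts.
Combined value = 1 ⊕ 0 = 1.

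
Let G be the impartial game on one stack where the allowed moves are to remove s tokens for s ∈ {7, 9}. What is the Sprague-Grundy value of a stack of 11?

Grundy values for subtraction set {7, 9}:
k:     0  1  2  3  4  5  6  7  8  9 10 11
g(k):  0  0  0  0  0  0  0  1  1  1  1  1
So g(11) = 1.

1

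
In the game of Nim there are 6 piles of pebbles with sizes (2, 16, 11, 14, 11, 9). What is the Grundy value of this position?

21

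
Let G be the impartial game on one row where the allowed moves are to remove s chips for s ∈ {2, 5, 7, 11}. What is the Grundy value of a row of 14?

0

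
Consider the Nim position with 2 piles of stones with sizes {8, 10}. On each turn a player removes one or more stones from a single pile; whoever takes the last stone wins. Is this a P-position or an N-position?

N-position

Nim-sum: 8 ^ 10 = 2.
The nim-sum is 2 ≠ 0, so this is an N-position: the player to move can win.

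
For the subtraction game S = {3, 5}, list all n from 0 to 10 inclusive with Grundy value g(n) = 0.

0, 1, 2, 8, 9, 10

Compute g(0), g(1), … for moves {3, 5}:
g(0) = mex{} = 0
g(1) = mex{} = 0
g(2) = mex{} = 0
g(3) = mex{0} = 1
g(4) = mex{0} = 1
g(5) = mex{0} = 1
g(6) = mex{0,1} = 2
g(7) = mex{0,1} = 2
g(8) = mex{1} = 0
g(9) = mex{1,2} = 0
g(10) = mex{1,2} = 0
The P-positions (g = 0) in 0..10 are 0, 1, 2, 8, 9, 10.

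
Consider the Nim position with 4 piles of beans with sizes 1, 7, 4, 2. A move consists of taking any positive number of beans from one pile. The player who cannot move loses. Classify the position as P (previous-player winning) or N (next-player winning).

P-position

Write each in binary and XOR column by column:
  001  (1)
  111  (7)
  100  (4)
  010  (2)
  ---
  000  (0)
The nim-sum is 0, so this is a P-position: the player to move is in a losing position under optimal play.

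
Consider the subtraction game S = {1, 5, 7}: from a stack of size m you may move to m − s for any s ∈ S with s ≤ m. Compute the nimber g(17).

1

Compute g(0), g(1), … for moves {1, 5, 7}:
k:     0  1  2  3  4  5  6  7  8  9 10 11 12 13 14 15 16 17
g(k):  0  1  0  1  0  1  0  1  0  1  0  1  0  1  0  1  0  1
So g(17) = 1.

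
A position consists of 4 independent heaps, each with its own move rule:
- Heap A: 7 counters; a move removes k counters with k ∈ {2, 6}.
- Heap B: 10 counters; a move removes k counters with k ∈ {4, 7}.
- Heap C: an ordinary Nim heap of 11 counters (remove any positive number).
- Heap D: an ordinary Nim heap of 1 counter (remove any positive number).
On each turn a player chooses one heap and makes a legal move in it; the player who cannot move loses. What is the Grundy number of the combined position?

9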